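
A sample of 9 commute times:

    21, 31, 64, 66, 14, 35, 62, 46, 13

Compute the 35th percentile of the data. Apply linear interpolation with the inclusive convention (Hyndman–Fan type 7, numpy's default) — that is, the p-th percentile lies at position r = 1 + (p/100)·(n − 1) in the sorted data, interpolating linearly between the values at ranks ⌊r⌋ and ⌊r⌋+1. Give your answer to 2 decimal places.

Sorted: 13, 14, 21, 31, 35, 46, 62, 64, 66.
n = 9.
r = 1 + (35/100)·(9 − 1) = 1 + 2.8 = 3.8.
Rank 3 is 21 and rank 4 is 31.
Interpolate: 21 + 0.8·(31 − 21) = 21 + 0.8·10 = 29.

29.00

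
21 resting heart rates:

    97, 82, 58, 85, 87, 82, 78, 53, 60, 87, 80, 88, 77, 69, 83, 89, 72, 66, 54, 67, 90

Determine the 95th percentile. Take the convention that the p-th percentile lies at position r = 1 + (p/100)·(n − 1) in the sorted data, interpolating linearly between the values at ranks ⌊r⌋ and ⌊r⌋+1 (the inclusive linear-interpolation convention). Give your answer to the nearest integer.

Sorted: 53, 54, 58, 60, 66, 67, 69, 72, 77, 78, 80, 82, 82, 83, 85, 87, 87, 88, 89, 90, 97.
n = 21.
r = 1 + (95/100)·(21 − 1) = 1 + 19 = 20.
r is an integer, so P95 is the value at rank 20: 90.

90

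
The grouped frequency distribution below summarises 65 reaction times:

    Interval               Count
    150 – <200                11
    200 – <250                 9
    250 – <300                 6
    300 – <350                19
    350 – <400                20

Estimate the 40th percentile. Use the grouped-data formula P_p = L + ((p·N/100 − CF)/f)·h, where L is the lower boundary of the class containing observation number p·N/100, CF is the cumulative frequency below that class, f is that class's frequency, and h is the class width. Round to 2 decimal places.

N = 65; target position k = 40/100 · 65 = 26.
Cumulative frequencies: 11, 20, 26, 45, 65.
Observation 26 falls in the class 250 – <300.
L = 250, CF = 20, f = 6, h = 50.
P40 = 250 + ((26 − 20)/6)·50 = 250 + 50 = 300.

300.00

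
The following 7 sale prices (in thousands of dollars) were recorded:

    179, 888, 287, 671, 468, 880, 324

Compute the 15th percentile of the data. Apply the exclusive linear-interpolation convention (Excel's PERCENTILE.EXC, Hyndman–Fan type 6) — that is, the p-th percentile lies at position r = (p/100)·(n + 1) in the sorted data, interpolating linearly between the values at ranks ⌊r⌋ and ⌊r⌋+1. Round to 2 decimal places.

200.60

Sorted: 179, 287, 324, 468, 671, 880, 888.
n = 7.
r = (15/100)·(7 + 1) = 1.2.
Rank 1 is 179 and rank 2 is 287.
Interpolate: 179 + 0.2·(287 − 179) = 179 + 0.2·108 = 200.6.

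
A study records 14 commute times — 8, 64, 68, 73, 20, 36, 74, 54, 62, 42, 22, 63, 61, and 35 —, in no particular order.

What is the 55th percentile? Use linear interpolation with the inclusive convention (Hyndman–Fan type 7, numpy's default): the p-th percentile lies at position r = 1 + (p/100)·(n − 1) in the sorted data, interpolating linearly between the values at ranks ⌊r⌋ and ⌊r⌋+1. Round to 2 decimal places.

Sorted: 8, 20, 22, 35, 36, 42, 54, 61, 62, 63, 64, 68, 73, 74.
n = 14.
r = 1 + (55/100)·(14 − 1) = 1 + 7.15 = 8.15.
Rank 8 is 61 and rank 9 is 62.
Interpolate: 61 + 0.15·(62 − 61) = 61 + 0.15·1 = 61.15.

61.15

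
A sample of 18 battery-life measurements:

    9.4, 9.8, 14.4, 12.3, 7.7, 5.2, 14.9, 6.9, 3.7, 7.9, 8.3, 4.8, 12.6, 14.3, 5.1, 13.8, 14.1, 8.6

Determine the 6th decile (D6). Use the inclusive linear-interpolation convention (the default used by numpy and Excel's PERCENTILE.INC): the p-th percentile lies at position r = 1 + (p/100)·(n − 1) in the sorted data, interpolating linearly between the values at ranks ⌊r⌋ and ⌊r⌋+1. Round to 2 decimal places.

10.30

Sorted: 3.7, 4.8, 5.1, 5.2, 6.9, 7.7, 7.9, 8.3, 8.6, 9.4, 9.8, 12.3, 12.6, 13.8, 14.1, 14.3, 14.4, 14.9.
n = 18.
r = 1 + (60/100)·(18 − 1) = 1 + 10.2 = 11.2.
Rank 11 is 9.8 and rank 12 is 12.3.
Interpolate: 9.8 + 0.2·(12.3 − 9.8) = 9.8 + 0.2·2.5 = 10.3.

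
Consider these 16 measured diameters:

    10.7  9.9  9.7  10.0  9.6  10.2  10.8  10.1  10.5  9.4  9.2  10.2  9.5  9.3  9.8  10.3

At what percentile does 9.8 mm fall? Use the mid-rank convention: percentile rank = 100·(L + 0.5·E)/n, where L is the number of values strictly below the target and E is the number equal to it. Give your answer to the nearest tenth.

40.6

Sorted: 9.2, 9.3, 9.4, 9.5, 9.6, 9.7, 9.8, 9.9, 10.0, 10.1, 10.2, 10.2, 10.3, 10.5, 10.7, 10.8.
Count below 9.8: L = 6; count equal: E = 1; n = 16.
Percentile rank = 100·(6 + 0.5·1)/16 = 100·6.5/16 = 40.62.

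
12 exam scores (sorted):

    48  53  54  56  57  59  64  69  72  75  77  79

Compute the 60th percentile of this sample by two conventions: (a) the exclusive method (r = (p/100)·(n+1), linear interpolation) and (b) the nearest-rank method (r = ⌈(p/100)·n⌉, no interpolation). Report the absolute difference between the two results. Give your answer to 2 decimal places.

n = 12.
(a) r = 7.8; between ranks 7 (64) and 8 (69): 68.
(b) the nearest-rank method: rank 8 → 69.
|68 − 69| = 1.

1.00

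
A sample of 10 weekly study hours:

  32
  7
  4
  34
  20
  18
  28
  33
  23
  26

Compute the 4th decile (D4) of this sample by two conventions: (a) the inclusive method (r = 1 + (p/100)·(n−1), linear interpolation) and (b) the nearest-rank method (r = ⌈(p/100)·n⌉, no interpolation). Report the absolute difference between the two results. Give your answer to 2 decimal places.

1.80

Sorted: 4, 7, 18, 20, 23, 26, 28, 32, 33, 34.
n = 10.
(a) r = 4.6; between ranks 4 (20) and 5 (23): 21.8.
(b) the nearest-rank method: rank 4 → 20.
|21.8 − 20| = 1.8.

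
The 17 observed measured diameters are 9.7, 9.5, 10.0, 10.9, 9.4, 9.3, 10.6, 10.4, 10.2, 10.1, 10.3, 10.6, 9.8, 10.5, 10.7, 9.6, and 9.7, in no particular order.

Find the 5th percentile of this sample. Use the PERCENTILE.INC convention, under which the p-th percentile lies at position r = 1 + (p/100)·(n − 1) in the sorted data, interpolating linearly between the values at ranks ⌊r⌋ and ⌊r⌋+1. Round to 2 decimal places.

9.38

Sorted: 9.3, 9.4, 9.5, 9.6, 9.7, 9.7, 9.8, 10.0, 10.1, 10.2, 10.3, 10.4, 10.5, 10.6, 10.6, 10.7, 10.9.
n = 17.
r = 1 + (5/100)·(17 − 1) = 1 + 0.8 = 1.8.
Rank 1 is 9.3 and rank 2 is 9.4.
Interpolate: 9.3 + 0.8·(9.4 − 9.3) = 9.3 + 0.8·0.1 = 9.38.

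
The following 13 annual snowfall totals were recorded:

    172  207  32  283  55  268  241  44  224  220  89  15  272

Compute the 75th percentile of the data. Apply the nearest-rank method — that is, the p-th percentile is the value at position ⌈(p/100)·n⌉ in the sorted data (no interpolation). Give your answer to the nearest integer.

Sorted: 15, 32, 44, 55, 89, 172, 207, 220, 224, 241, 268, 272, 283.
n = 13.
Position = ⌈75/100 · 13⌉ = ⌈9.75⌉ = 10.
The value at rank 10 is 241.

241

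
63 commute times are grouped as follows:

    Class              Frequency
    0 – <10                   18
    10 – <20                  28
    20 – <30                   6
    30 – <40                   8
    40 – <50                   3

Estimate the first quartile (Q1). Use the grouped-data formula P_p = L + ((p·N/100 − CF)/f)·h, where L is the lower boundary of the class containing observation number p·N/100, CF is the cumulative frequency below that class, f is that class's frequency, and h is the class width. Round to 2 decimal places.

8.75

N = 63; target position k = 25/100 · 63 = 15.75.
Cumulative frequencies: 18, 46, 52, 60, 63.
Observation 15.75 falls in the class 0 – <10.
L = 0, CF = 0, f = 18, h = 10.
P25 = 0 + ((15.75 − 0)/18)·10 = 0 + 8.75 = 8.75.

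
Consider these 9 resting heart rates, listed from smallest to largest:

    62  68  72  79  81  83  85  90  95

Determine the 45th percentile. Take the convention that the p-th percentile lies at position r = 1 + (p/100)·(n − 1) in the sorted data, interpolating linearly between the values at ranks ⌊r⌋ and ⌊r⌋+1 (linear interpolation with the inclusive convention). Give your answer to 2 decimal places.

n = 9.
r = 1 + (45/100)·(9 − 1) = 1 + 3.6 = 4.6.
Rank 4 is 79 and rank 5 is 81.
Interpolate: 79 + 0.6·(81 − 79) = 79 + 0.6·2 = 80.2.

80.20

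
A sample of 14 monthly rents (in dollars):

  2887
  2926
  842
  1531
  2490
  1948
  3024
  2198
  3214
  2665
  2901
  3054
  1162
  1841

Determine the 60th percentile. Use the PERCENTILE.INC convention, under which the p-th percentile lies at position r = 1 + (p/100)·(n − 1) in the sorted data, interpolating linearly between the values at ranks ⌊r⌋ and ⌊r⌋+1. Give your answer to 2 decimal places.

Sorted: 842, 1162, 1531, 1841, 1948, 2198, 2490, 2665, 2887, 2901, 2926, 3024, 3054, 3214.
n = 14.
r = 1 + (60/100)·(14 − 1) = 1 + 7.8 = 8.8.
Rank 8 is 2665 and rank 9 is 2887.
Interpolate: 2665 + 0.8·(2887 − 2665) = 2665 + 0.8·222 = 2842.6.

2842.60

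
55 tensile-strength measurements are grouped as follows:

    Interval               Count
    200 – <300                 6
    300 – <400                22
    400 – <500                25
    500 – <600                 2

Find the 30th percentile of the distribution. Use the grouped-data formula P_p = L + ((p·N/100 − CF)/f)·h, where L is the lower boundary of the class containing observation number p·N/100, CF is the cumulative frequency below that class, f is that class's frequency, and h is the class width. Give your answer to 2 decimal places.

347.73

N = 55; target position k = 30/100 · 55 = 16.5.
Cumulative frequencies: 6, 28, 53, 55.
Observation 16.5 falls in the class 300 – <400.
L = 300, CF = 6, f = 22, h = 100.
P30 = 300 + ((16.5 − 6)/22)·100 = 300 + 47.7273 = 347.727.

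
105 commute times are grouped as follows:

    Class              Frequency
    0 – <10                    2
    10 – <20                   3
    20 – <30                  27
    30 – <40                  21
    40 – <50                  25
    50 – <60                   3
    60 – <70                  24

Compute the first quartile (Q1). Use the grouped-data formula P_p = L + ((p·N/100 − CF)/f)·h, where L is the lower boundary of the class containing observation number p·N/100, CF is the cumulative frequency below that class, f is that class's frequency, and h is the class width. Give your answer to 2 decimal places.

N = 105; target position k = 25/100 · 105 = 26.25.
Cumulative frequencies: 2, 5, 32, 53, 78, 81, 105.
Observation 26.25 falls in the class 20 – <30.
L = 20, CF = 5, f = 27, h = 10.
P25 = 20 + ((26.25 − 5)/27)·10 = 20 + 7.87037 = 27.8704.

27.87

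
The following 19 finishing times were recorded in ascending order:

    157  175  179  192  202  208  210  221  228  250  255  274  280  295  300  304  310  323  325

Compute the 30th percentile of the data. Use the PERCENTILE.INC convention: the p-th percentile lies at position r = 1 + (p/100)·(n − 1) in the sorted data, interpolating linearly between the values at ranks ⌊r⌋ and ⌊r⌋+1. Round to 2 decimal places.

208.80

n = 19.
r = 1 + (30/100)·(19 − 1) = 1 + 5.4 = 6.4.
Rank 6 is 208 and rank 7 is 210.
Interpolate: 208 + 0.4·(210 − 208) = 208 + 0.4·2 = 208.8.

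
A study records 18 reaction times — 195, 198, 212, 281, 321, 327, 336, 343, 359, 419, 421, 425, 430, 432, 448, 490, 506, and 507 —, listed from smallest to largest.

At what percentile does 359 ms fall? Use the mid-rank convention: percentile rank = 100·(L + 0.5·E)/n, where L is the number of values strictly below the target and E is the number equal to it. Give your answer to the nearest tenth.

Count below 359: L = 8; count equal: E = 1; n = 18.
Percentile rank = 100·(8 + 0.5·1)/18 = 100·8.5/18 = 47.22.

47.2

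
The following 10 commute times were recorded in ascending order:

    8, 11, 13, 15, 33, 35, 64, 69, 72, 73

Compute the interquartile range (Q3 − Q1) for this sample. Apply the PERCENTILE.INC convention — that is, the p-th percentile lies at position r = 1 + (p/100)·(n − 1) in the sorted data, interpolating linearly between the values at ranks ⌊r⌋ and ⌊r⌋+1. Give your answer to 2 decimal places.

54.25

n = 10.
P25: r = 3.25; ranks 3–4 are 13, 15; interpolating gives 13.5.
P75: r = 7.75; ranks 7–8 are 64, 69; interpolating gives 67.75.
Difference: 67.75 − 13.5 = 54.25.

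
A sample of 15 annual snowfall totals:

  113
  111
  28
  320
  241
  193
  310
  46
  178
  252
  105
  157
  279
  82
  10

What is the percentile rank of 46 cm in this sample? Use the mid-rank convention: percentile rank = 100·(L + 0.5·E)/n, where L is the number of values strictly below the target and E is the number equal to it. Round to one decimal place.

16.7

Sorted: 10, 28, 46, 82, 105, 111, 113, 157, 178, 193, 241, 252, 279, 310, 320.
Count below 46: L = 2; count equal: E = 1; n = 15.
Percentile rank = 100·(2 + 0.5·1)/15 = 100·2.5/15 = 16.67.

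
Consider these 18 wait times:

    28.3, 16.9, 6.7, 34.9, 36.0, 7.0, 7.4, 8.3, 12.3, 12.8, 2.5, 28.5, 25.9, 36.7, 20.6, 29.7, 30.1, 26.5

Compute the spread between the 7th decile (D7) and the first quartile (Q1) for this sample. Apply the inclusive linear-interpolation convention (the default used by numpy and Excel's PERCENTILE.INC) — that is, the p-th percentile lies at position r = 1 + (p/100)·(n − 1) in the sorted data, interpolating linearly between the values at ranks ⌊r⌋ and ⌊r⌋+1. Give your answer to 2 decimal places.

Sorted: 2.5, 6.7, 7.0, 7.4, 8.3, 12.3, 12.8, 16.9, 20.6, 25.9, 26.5, 28.3, 28.5, 29.7, 30.1, 34.9, 36.0, 36.7.
n = 18.
P25: r = 5.25; ranks 5–6 are 8.3, 12.3; interpolating gives 9.3.
P70: r = 12.9; ranks 12–13 are 28.3, 28.5; interpolating gives 28.48.
Difference: 28.48 − 9.3 = 19.18.

19.18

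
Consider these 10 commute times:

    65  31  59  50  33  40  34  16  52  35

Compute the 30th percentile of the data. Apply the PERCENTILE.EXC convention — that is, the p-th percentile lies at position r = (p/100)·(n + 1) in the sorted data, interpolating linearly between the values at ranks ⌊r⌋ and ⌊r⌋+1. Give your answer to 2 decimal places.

Sorted: 16, 31, 33, 34, 35, 40, 50, 52, 59, 65.
n = 10.
r = (30/100)·(10 + 1) = 3.3.
Rank 3 is 33 and rank 4 is 34.
Interpolate: 33 + 0.3·(34 − 33) = 33 + 0.3·1 = 33.3.

33.30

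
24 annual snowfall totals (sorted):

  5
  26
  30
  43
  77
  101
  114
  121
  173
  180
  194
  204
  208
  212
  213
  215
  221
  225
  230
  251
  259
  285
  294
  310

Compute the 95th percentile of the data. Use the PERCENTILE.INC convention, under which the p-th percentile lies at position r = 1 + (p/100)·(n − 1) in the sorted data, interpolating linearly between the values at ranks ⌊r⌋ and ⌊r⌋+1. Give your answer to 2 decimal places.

292.65

n = 24.
r = 1 + (95/100)·(24 − 1) = 1 + 21.85 = 22.85.
Rank 22 is 285 and rank 23 is 294.
Interpolate: 285 + 0.85·(294 − 285) = 285 + 0.85·9 = 292.65.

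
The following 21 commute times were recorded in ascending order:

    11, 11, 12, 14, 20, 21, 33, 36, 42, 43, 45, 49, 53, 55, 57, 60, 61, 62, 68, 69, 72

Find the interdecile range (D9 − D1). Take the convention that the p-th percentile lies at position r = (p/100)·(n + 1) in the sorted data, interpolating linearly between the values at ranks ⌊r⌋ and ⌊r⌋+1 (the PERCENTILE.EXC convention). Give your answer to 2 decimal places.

n = 21.
P10: r = 2.2; ranks 2–3 are 11, 12; interpolating gives 11.2.
P90: r = 19.8; ranks 19–20 are 68, 69; interpolating gives 68.8.
Difference: 68.8 − 11.2 = 57.6.

57.60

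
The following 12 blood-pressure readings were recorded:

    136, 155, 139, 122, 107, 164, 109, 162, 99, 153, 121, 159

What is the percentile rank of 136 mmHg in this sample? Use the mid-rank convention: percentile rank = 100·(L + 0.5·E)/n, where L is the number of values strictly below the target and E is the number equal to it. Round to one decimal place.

Sorted: 99, 107, 109, 121, 122, 136, 139, 153, 155, 159, 162, 164.
Count below 136: L = 5; count equal: E = 1; n = 12.
Percentile rank = 100·(5 + 0.5·1)/12 = 100·5.5/12 = 45.83.

45.8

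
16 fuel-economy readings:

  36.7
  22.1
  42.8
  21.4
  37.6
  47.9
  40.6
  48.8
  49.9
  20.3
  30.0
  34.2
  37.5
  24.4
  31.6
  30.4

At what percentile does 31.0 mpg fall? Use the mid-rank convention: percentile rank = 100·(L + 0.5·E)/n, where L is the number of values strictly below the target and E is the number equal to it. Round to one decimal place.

Sorted: 20.3, 21.4, 22.1, 24.4, 30.0, 30.4, 31.6, 34.2, 36.7, 37.5, 37.6, 40.6, 42.8, 47.9, 48.8, 49.9.
Count below 31.0: L = 6; count equal: E = 0; n = 16.
Percentile rank = 100·(6 + 0.5·0)/16 = 100·6/16 = 37.5.

37.5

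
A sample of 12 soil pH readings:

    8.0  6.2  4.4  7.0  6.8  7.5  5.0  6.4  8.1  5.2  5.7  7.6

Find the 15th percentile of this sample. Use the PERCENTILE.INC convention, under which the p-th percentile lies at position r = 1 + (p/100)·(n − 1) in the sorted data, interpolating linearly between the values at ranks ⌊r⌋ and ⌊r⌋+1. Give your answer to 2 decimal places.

Sorted: 4.4, 5.0, 5.2, 5.7, 6.2, 6.4, 6.8, 7.0, 7.5, 7.6, 8.0, 8.1.
n = 12.
r = 1 + (15/100)·(12 − 1) = 1 + 1.65 = 2.65.
Rank 2 is 5.0 and rank 3 is 5.2.
Interpolate: 5.0 + 0.65·(5.2 − 5.0) = 5.0 + 0.65·0.2 = 5.13.

5.13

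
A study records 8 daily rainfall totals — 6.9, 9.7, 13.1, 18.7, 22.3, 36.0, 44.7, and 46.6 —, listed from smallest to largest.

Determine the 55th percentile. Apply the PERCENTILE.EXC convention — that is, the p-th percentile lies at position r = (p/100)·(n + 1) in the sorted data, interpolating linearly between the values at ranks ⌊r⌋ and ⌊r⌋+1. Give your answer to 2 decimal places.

22.12

n = 8.
r = (55/100)·(8 + 1) = 4.95.
Rank 4 is 18.7 and rank 5 is 22.3.
Interpolate: 18.7 + 0.95·(22.3 − 18.7) = 18.7 + 0.95·3.6 = 22.12.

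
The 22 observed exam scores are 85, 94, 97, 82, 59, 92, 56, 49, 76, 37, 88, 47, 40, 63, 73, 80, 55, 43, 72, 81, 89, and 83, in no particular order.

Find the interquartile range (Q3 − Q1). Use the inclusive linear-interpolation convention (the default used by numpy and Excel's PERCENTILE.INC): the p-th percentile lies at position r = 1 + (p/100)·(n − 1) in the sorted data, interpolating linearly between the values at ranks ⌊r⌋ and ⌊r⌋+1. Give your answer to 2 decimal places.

29.25

Sorted: 37, 40, 43, 47, 49, 55, 56, 59, 63, 72, 73, 76, 80, 81, 82, 83, 85, 88, 89, 92, 94, 97.
n = 22.
P25: r = 6.25; ranks 6–7 are 55, 56; interpolating gives 55.25.
P75: r = 16.75; ranks 16–17 are 83, 85; interpolating gives 84.5.
Difference: 84.5 − 55.25 = 29.25.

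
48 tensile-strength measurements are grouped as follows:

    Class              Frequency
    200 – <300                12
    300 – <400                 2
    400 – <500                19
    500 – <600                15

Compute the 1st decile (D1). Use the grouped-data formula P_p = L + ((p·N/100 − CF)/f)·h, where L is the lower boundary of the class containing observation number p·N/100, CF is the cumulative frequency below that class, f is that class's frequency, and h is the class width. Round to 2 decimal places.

N = 48; target position k = 10/100 · 48 = 4.8.
Cumulative frequencies: 12, 14, 33, 48.
Observation 4.8 falls in the class 200 – <300.
L = 200, CF = 0, f = 12, h = 100.
P10 = 200 + ((4.8 − 0)/12)·100 = 200 + 40 = 240.

240.00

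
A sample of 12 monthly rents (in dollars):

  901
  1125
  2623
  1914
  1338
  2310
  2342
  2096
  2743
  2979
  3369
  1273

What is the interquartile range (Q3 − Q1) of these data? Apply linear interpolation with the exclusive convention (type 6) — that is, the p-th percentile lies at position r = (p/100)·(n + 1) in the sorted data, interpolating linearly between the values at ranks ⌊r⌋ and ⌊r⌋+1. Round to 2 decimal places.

Sorted: 901, 1125, 1273, 1338, 1914, 2096, 2310, 2342, 2623, 2743, 2979, 3369.
n = 12.
P25: r = 3.25; ranks 3–4 are 1273, 1338; interpolating gives 1289.25.
P75: r = 9.75; ranks 9–10 are 2623, 2743; interpolating gives 2713.
Difference: 2713 − 1289.25 = 1423.75.

1423.75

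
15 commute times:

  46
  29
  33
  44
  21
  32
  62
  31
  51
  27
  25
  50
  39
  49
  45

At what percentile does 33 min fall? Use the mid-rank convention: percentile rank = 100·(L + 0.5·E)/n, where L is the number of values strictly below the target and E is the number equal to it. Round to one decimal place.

43.3

Sorted: 21, 25, 27, 29, 31, 32, 33, 39, 44, 45, 46, 49, 50, 51, 62.
Count below 33: L = 6; count equal: E = 1; n = 15.
Percentile rank = 100·(6 + 0.5·1)/15 = 100·6.5/15 = 43.33.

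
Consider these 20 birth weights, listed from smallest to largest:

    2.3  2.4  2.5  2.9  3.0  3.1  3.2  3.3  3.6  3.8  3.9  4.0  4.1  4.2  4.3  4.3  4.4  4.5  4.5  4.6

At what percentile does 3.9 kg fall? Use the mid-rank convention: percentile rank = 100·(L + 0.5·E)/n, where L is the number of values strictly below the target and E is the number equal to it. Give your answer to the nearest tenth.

Count below 3.9: L = 10; count equal: E = 1; n = 20.
Percentile rank = 100·(10 + 0.5·1)/20 = 100·10.5/20 = 52.5.

52.5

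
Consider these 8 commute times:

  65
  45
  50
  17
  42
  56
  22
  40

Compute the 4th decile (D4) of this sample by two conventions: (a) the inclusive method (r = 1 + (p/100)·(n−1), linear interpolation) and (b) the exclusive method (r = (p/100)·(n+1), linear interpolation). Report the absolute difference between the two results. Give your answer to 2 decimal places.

0.40

Sorted: 17, 22, 40, 42, 45, 50, 56, 65.
n = 8.
(a) r = 3.8; between ranks 3 (40) and 4 (42): 41.6.
(b) r = 3.6; between ranks 3 (40) and 4 (42): 41.2.
|41.6 − 41.2| = 0.4.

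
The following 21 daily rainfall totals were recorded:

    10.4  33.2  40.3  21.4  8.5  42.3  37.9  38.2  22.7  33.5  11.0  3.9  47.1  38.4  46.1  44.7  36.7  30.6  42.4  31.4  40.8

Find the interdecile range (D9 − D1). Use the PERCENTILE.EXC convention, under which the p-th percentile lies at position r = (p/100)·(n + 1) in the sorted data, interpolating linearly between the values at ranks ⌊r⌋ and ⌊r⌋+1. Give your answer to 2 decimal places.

36.94

Sorted: 3.9, 8.5, 10.4, 11.0, 21.4, 22.7, 30.6, 31.4, 33.2, 33.5, 36.7, 37.9, 38.2, 38.4, 40.3, 40.8, 42.3, 42.4, 44.7, 46.1, 47.1.
n = 21.
P10: r = 2.2; ranks 2–3 are 8.5, 10.4; interpolating gives 8.88.
P90: r = 19.8; ranks 19–20 are 44.7, 46.1; interpolating gives 45.82.
Difference: 45.82 − 8.88 = 36.94.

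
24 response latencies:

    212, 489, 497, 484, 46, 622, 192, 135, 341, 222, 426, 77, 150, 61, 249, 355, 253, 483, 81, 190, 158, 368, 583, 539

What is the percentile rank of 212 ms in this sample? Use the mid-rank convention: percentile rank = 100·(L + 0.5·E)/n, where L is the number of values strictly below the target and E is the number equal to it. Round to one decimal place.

39.6

Sorted: 46, 61, 77, 81, 135, 150, 158, 190, 192, 212, 222, 249, 253, 341, 355, 368, 426, 483, 484, 489, 497, 539, 583, 622.
Count below 212: L = 9; count equal: E = 1; n = 24.
Percentile rank = 100·(9 + 0.5·1)/24 = 100·9.5/24 = 39.58.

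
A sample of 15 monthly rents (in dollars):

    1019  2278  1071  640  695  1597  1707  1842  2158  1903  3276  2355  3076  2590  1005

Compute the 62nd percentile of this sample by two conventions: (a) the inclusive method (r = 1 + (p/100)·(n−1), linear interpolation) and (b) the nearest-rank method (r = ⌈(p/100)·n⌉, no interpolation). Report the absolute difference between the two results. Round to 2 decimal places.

81.60

Sorted: 640, 695, 1005, 1019, 1071, 1597, 1707, 1842, 1903, 2158, 2278, 2355, 2590, 3076, 3276.
n = 15.
(a) r = 9.68; between ranks 9 (1903) and 10 (2158): 2076.4.
(b) the nearest-rank method: rank 10 → 2158.
|2076.4 − 2158| = 81.6.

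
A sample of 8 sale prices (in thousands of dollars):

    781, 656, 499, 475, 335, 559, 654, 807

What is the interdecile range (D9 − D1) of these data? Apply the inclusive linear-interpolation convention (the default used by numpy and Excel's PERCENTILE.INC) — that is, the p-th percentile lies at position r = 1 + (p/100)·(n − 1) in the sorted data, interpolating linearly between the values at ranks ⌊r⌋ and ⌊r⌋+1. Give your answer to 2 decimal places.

355.80

Sorted: 335, 475, 499, 559, 654, 656, 781, 807.
n = 8.
P10: r = 1.7; ranks 1–2 are 335, 475; interpolating gives 433.
P90: r = 7.3; ranks 7–8 are 781, 807; interpolating gives 788.8.
Difference: 788.8 − 433 = 355.8.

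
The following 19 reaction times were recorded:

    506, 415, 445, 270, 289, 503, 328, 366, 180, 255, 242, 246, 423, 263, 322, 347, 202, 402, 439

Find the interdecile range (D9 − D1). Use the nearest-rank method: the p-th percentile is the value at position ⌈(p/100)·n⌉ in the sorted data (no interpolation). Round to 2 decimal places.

301.00

Sorted: 180, 202, 242, 246, 255, 263, 270, 289, 322, 328, 347, 366, 402, 415, 423, 439, 445, 503, 506.
n = 19.
P10: rank ⌈10/100·19⌉ = 2 → 202.
P90: rank ⌈90/100·19⌉ = 18 → 503.
Difference: 503 − 202 = 301.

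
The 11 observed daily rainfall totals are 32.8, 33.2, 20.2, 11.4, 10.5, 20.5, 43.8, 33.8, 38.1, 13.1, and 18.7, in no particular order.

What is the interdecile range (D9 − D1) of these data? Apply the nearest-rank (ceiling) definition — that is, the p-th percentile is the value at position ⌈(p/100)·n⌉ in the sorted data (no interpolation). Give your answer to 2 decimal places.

26.70

Sorted: 10.5, 11.4, 13.1, 18.7, 20.2, 20.5, 32.8, 33.2, 33.8, 38.1, 43.8.
n = 11.
P10: rank ⌈10/100·11⌉ = 2 → 11.4.
P90: rank ⌈90/100·11⌉ = 10 → 38.1.
Difference: 38.1 − 11.4 = 26.7.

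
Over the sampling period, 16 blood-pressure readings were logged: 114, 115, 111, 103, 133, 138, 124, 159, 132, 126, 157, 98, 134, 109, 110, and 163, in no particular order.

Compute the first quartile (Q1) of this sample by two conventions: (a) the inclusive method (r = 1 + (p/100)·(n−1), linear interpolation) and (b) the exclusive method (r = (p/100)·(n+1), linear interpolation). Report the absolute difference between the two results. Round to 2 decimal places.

Sorted: 98, 103, 109, 110, 111, 114, 115, 124, 126, 132, 133, 134, 138, 157, 159, 163.
n = 16.
(a) r = 4.75; between ranks 4 (110) and 5 (111): 110.75.
(b) r = 4.25; between ranks 4 (110) and 5 (111): 110.25.
|110.75 − 110.25| = 0.5.

0.50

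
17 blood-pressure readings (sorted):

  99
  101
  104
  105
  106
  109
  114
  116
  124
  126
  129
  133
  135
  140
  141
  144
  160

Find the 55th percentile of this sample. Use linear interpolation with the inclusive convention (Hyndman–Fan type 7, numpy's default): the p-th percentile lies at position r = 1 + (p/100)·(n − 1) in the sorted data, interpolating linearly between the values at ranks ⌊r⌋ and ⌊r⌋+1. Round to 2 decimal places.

125.60

n = 17.
r = 1 + (55/100)·(17 − 1) = 1 + 8.8 = 9.8.
Rank 9 is 124 and rank 10 is 126.
Interpolate: 124 + 0.8·(126 − 124) = 124 + 0.8·2 = 125.6.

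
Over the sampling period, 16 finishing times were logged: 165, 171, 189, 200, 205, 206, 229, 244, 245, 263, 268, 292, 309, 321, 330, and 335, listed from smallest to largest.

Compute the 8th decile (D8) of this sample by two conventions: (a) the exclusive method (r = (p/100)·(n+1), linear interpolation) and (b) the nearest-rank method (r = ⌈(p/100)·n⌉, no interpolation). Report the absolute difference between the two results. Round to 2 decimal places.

n = 16.
(a) r = 13.6; between ranks 13 (309) and 14 (321): 316.2.
(b) the nearest-rank method: rank 13 → 309.
|316.2 − 309| = 7.2.

7.20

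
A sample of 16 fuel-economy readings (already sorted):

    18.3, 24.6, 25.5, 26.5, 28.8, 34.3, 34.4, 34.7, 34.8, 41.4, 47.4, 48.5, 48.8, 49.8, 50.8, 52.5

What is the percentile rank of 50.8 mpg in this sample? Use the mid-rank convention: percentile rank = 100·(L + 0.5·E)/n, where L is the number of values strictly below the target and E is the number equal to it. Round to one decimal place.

Count below 50.8: L = 14; count equal: E = 1; n = 16.
Percentile rank = 100·(14 + 0.5·1)/16 = 100·14.5/16 = 90.62.

90.6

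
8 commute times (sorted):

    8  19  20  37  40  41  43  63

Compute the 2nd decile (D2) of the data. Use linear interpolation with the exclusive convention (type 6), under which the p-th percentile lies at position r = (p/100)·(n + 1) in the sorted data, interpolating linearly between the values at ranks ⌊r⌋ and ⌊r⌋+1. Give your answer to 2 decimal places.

16.80

n = 8.
r = (20/100)·(8 + 1) = 1.8.
Rank 1 is 8 and rank 2 is 19.
Interpolate: 8 + 0.8·(19 − 8) = 8 + 0.8·11 = 16.8.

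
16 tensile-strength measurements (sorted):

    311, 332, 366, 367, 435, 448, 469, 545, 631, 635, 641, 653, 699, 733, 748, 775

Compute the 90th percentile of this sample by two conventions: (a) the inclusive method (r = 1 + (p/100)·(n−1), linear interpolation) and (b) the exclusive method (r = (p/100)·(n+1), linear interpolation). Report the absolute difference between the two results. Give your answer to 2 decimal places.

15.60

n = 16.
(a) r = 14.5; between ranks 14 (733) and 15 (748): 740.5.
(b) r = 15.3; between ranks 15 (748) and 16 (775): 756.1.
|740.5 − 756.1| = 15.6.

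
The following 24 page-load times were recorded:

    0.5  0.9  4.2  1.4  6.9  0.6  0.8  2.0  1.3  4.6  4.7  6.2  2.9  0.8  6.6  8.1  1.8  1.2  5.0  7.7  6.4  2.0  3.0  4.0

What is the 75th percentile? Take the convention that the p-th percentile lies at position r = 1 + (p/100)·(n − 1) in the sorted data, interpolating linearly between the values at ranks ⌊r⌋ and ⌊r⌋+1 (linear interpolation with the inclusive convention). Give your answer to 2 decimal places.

Sorted: 0.5, 0.6, 0.8, 0.8, 0.9, 1.2, 1.3, 1.4, 1.8, 2.0, 2.0, 2.9, 3.0, 4.0, 4.2, 4.6, 4.7, 5.0, 6.2, 6.4, 6.6, 6.9, 7.7, 8.1.
n = 24.
r = 1 + (75/100)·(24 − 1) = 1 + 17.25 = 18.25.
Rank 18 is 5.0 and rank 19 is 6.2.
Interpolate: 5.0 + 0.25·(6.2 − 5.0) = 5.0 + 0.25·1.2 = 5.3.

5.30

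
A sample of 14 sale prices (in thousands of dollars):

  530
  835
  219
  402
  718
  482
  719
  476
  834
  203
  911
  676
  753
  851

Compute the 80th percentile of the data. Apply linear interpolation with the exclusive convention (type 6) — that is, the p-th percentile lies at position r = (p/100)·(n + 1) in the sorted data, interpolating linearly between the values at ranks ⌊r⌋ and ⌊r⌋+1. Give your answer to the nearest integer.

835

Sorted: 203, 219, 402, 476, 482, 530, 676, 718, 719, 753, 834, 835, 851, 911.
n = 14.
r = (80/100)·(14 + 1) = 12.
r is an integer, so P80 is the value at rank 12: 835.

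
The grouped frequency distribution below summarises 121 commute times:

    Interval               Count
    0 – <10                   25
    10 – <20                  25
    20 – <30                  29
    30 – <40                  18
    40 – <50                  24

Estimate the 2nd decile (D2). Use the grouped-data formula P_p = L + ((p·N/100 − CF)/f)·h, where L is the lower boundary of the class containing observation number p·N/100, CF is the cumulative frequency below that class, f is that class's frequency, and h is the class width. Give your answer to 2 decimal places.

9.68

N = 121; target position k = 20/100 · 121 = 24.2.
Cumulative frequencies: 25, 50, 79, 97, 121.
Observation 24.2 falls in the class 0 – <10.
L = 0, CF = 0, f = 25, h = 10.
P20 = 0 + ((24.2 − 0)/25)·10 = 0 + 9.68 = 9.68.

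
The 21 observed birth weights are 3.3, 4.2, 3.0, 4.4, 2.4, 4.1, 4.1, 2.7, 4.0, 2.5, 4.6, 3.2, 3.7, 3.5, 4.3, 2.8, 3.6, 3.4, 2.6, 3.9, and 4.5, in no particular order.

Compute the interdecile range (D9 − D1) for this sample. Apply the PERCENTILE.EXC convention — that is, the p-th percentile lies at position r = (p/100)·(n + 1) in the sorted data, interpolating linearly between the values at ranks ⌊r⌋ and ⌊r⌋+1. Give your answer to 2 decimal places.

1.96

Sorted: 2.4, 2.5, 2.6, 2.7, 2.8, 3.0, 3.2, 3.3, 3.4, 3.5, 3.6, 3.7, 3.9, 4.0, 4.1, 4.1, 4.2, 4.3, 4.4, 4.5, 4.6.
n = 21.
P10: r = 2.2; ranks 2–3 are 2.5, 2.6; interpolating gives 2.52.
P90: r = 19.8; ranks 19–20 are 4.4, 4.5; interpolating gives 4.48.
Difference: 4.48 − 2.52 = 1.96.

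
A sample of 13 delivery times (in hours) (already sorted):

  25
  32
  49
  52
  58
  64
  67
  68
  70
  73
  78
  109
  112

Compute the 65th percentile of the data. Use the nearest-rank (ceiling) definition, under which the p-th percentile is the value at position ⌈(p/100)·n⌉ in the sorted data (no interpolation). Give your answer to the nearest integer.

70

n = 13.
Position = ⌈65/100 · 13⌉ = ⌈8.45⌉ = 9.
The value at rank 9 is 70.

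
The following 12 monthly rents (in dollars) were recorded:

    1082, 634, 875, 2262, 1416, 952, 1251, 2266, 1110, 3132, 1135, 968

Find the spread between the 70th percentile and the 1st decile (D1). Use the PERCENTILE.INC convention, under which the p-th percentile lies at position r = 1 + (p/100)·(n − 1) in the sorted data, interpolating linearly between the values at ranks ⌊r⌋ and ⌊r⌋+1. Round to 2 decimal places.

Sorted: 634, 875, 952, 968, 1082, 1110, 1135, 1251, 1416, 2262, 2266, 3132.
n = 12.
P10: r = 2.1; ranks 2–3 are 875, 952; interpolating gives 882.7.
P70: r = 8.7; ranks 8–9 are 1251, 1416; interpolating gives 1366.5.
Difference: 1366.5 − 882.7 = 483.8.

483.80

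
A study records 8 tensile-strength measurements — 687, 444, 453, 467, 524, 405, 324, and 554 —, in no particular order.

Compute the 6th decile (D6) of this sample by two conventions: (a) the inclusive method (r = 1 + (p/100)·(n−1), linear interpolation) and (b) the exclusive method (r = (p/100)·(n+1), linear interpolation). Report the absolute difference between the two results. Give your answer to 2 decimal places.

Sorted: 324, 405, 444, 453, 467, 524, 554, 687.
n = 8.
(a) r = 5.2; between ranks 5 (467) and 6 (524): 478.4.
(b) r = 5.4; between ranks 5 (467) and 6 (524): 489.8.
|478.4 − 489.8| = 11.4.

11.40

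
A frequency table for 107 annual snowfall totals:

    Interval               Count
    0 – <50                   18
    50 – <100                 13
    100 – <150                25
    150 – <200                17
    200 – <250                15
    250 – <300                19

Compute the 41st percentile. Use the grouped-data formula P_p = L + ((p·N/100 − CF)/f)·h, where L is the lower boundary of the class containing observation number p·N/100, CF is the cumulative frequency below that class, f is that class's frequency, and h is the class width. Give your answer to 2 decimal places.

N = 107; target position k = 41/100 · 107 = 43.87.
Cumulative frequencies: 18, 31, 56, 73, 88, 107.
Observation 43.87 falls in the class 100 – <150.
L = 100, CF = 31, f = 25, h = 50.
P41 = 100 + ((43.87 − 31)/25)·50 = 100 + 25.74 = 125.74.

125.74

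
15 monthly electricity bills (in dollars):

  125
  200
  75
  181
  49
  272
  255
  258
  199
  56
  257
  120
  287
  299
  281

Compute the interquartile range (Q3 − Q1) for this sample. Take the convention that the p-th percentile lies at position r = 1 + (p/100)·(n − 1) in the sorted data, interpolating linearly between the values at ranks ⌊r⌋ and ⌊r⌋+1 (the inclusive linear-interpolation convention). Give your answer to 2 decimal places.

Sorted: 49, 56, 75, 120, 125, 181, 199, 200, 255, 257, 258, 272, 281, 287, 299.
n = 15.
P25: r = 4.5; ranks 4–5 are 120, 125; interpolating gives 122.5.
P75: r = 11.5; ranks 11–12 are 258, 272; interpolating gives 265.
Difference: 265 − 122.5 = 142.5.

142.50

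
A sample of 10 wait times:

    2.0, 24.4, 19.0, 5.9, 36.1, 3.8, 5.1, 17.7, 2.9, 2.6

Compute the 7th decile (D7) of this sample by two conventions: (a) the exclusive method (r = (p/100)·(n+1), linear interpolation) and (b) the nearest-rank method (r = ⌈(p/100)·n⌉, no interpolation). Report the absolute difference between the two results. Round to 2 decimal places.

Sorted: 2.0, 2.6, 2.9, 3.8, 5.1, 5.9, 17.7, 19.0, 24.4, 36.1.
n = 10.
(a) r = 7.7; between ranks 7 (17.7) and 8 (19.0): 18.61.
(b) the nearest-rank method: rank 7 → 17.7.
|18.61 − 17.7| = 0.91.

0.91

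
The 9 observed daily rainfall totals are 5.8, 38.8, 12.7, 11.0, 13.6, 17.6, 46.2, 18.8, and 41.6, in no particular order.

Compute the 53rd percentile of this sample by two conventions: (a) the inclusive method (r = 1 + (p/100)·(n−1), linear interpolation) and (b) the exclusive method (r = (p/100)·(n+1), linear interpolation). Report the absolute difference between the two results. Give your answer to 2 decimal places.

Sorted: 5.8, 11.0, 12.7, 13.6, 17.6, 18.8, 38.8, 41.6, 46.2.
n = 9.
(a) r = 5.24; between ranks 5 (17.6) and 6 (18.8): 17.888.
(b) r = 5.3; between ranks 5 (17.6) and 6 (18.8): 17.96.
|17.888 − 17.96| = 0.072.

0.07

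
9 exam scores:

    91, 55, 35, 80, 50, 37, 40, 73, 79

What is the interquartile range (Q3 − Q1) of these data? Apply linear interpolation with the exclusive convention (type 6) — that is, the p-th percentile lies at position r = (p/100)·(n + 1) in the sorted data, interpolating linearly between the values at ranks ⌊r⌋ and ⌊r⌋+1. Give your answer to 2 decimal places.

41.00

Sorted: 35, 37, 40, 50, 55, 73, 79, 80, 91.
n = 9.
P25: r = 2.5; ranks 2–3 are 37, 40; interpolating gives 38.5.
P75: r = 7.5; ranks 7–8 are 79, 80; interpolating gives 79.5.
Difference: 79.5 − 38.5 = 41.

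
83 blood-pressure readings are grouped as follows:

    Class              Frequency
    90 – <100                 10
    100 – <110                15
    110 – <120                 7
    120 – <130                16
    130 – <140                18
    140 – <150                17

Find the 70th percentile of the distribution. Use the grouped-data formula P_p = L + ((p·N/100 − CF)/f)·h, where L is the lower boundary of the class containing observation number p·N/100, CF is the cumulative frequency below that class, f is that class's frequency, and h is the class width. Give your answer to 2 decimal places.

N = 83; target position k = 70/100 · 83 = 58.1.
Cumulative frequencies: 10, 25, 32, 48, 66, 83.
Observation 58.1 falls in the class 130 – <140.
L = 130, CF = 48, f = 18, h = 10.
P70 = 130 + ((58.1 − 48)/18)·10 = 130 + 5.61111 = 135.611.

135.61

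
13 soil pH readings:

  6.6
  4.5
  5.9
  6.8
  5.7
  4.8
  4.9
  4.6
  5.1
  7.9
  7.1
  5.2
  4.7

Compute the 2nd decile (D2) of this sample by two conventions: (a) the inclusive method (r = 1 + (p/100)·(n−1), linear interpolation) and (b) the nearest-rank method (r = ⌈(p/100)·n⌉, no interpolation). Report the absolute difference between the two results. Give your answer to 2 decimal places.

Sorted: 4.5, 4.6, 4.7, 4.8, 4.9, 5.1, 5.2, 5.7, 5.9, 6.6, 6.8, 7.1, 7.9.
n = 13.
(a) r = 3.4; between ranks 3 (4.7) and 4 (4.8): 4.74.
(b) the nearest-rank method: rank 3 → 4.7.
|4.74 − 4.7| = 0.04.

0.04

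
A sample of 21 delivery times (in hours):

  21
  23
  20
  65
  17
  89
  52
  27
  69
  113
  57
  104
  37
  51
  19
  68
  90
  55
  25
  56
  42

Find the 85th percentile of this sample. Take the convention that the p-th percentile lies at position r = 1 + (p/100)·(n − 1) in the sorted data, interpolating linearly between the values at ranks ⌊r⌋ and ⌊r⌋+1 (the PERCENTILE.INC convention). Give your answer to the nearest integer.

Sorted: 17, 19, 20, 21, 23, 25, 27, 37, 42, 51, 52, 55, 56, 57, 65, 68, 69, 89, 90, 104, 113.
n = 21.
r = 1 + (85/100)·(21 − 1) = 1 + 17 = 18.
r is an integer, so P85 is the value at rank 18: 89.

89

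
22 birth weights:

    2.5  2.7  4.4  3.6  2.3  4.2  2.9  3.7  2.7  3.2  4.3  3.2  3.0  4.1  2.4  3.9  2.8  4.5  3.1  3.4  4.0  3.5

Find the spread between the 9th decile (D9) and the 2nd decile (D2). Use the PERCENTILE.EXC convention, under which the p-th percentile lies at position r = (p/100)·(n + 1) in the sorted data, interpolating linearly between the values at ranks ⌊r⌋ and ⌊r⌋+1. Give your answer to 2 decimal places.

1.67

Sorted: 2.3, 2.4, 2.5, 2.7, 2.7, 2.8, 2.9, 3.0, 3.1, 3.2, 3.2, 3.4, 3.5, 3.6, 3.7, 3.9, 4.0, 4.1, 4.2, 4.3, 4.4, 4.5.
n = 22.
P20: r = 4.6; ranks 4–5 are 2.7, 2.7; interpolating gives 2.7.
P90: r = 20.7; ranks 20–21 are 4.3, 4.4; interpolating gives 4.37.
Difference: 4.37 − 2.7 = 1.67.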